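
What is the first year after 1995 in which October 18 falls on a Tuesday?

From one year to the next, a fixed date's weekday advances by 1, or by 2 when a Feb 29 lies between the two dates.
1995: October 18 is Wednesday.
1996: Friday (+2)
1997: Saturday (+1)
1998: Sunday (+1)
1999: Monday (+1)
2000: Wednesday (+2)
2001: Thursday (+1)
2002: Friday (+1)
2003: Saturday (+1)
2004: Monday (+2)
2005: Tuesday (+1)
October 18 falls on a Tuesday in 2005.

2005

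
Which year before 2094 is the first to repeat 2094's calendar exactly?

2083

Two years share a calendar iff Jan 1 falls on the same weekday and both are leap or both are common. 2094: Jan 1 is Friday, common year.
2093: Jan 1 Thursday, common
2092: Jan 1 Tuesday, leap
2091: Jan 1 Monday, common
2090: Jan 1 Sunday, common
2089: Jan 1 Saturday, common
2088: Jan 1 Thursday, leap
2087: Jan 1 Wednesday, common
2086: Jan 1 Tuesday, common
2085: Jan 1 Monday, common
2084: Jan 1 Saturday, leap
2083: Jan 1 Friday, common
2083 matches on both conditions.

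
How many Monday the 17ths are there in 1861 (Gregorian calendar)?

Check the 17th of each month of 1861: Jan 17: Thu, Feb 17: Sun, Mar 17: Sun, Apr 17: Wed, May 17: Fri, Jun 17: Mon, Jul 17: Wed, Aug 17: Sat, Sep 17: Tue, Oct 17: Thu, Nov 17: Sun, Dec 17: Tue.
Monday occurs in June — 1 month.

1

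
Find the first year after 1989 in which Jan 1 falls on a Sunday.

1995

Jan 1 advances by 2 weekdays after a leap year and by 1 after a common year.
1989: Jan 1 is Sunday.
1990: Monday
1991: Tuesday
1992: Wednesday (leap)
1993: Friday
1994: Saturday
1995: Sunday
1995 begins on a Sunday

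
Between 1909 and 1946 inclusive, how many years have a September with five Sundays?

September has 30 days; it has five Sundays when Sunday falls among the first (month-length − 28) days — i.e. when September 1 is one of Sunday/Saturday.
September 1 by year: 1909:Wed 1910:Thu 1911:Fri 1912:Sun✓ 1913:Mon 1914:Tue 1915:Wed 1916:Fri 1917:Sat✓ 1918:Sun✓ 1919:Mon 1920:Wed 1921:Thu 1922:Fri 1923:Sat✓ …(8 more)… 1932:Thu 1933:Fri 1934:Sat✓ 1935:Sun✓ 1936:Tue 1937:Wed 1938:Thu 1939:Fri 1940:Sun✓ 1941:Mon 1942:Tue 1943:Wed 1944:Fri 1945:Sat✓ 1946:Sun✓
Years with five Sundays: 1912, 1917, 1918, 1923, 1928, 1929, 1934, 1935, 1940, 1945, 1946 → 11.

11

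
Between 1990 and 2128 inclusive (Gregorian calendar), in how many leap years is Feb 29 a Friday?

Leap years in 1990–2128: 34 of them.
Feb 29 weekday advances by 5 (mod 7) from one leap year to the next four years later (or differs when a century non-leap intervenes).
Leap-day weekdays: 1992:Sat 1996:Thu 2000:Tue 2004:Sun 2008:Fri✓ 2012:Wed 2016:Mon 2020:Sat 2024:Thu 2028:Tue 2032:Sun 2036:Fri✓ 2040:Wed …(8 more)… 2076:Sat 2080:Thu 2084:Tue 2088:Sun 2092:Fri✓ 2096:Wed 2104:Fri✓ 2108:Wed 2112:Mon 2116:Sat 2120:Thu 2124:Tue 2128:Sun
Friday: 2008, 2036, 2064, 2092, 2104 → 5.

5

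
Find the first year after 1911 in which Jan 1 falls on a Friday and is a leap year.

Jan 1 advances by 2 weekdays after a leap year and by 1 after a common year.
1911: Jan 1 is Sunday.
1912: Monday (leap)
1913: Wednesday
1914: Thursday
1915: Friday
1916: Saturday (leap)
1917: Monday
1918: Tuesday
1919: Wednesday
1920: Thursday (leap)
1921: Saturday
1922: Sunday
1923: Monday
1924: Tuesday (leap)
1925: Thursday
1926: Friday
1927: Saturday
1928: Sunday (leap)
1929: Tuesday
1930: Wednesday
1931: Thursday
1932: Friday (leap)
1932 begins on a Friday and is a leap year.

1932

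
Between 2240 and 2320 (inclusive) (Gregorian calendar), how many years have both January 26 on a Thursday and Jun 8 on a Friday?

2

Check each year's weekday for January 26 and Jun 8:
  2240: Sun/Mon  2241: Tue/Tue  2242: Wed/Wed  2243: Thu/Thu  2244: Fri/Sat  2245: Sun/Sun  2246: Mon/Mon  2247: Tue/Tue  2248: Wed/Thu  2249: Fri/Fri  2250: Sat/Sat  2251: Sun/Sun  2252: Mon/Tue  2253: Wed/Wed  …(53 more)…  2307: Sat/Sat  2308: Sun/Mon  2309: Tue/Tue  2310: Wed/Wed  2311: Thu/Thu  2312: Fri/Sat  2313: Sun/Sun  2314: Mon/Mon  2315: Tue/Tue  2316: Wed/Thu  2317: Fri/Fri  2318: Sat/Sat  2319: Sun/Sun  2320: Mon/Tue
Both conditions hold in: 2260, 2288 — 2.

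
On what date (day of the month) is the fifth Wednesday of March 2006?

29

March 1, 2006 is a Wednesday, so the first Wednesday is the 1st.
The fifth Wednesday is 1 + 28 = 29.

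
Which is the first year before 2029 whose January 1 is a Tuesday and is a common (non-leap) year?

Jan 1 advances by 2 weekdays after a leap year and by 1 after a common year.
2029: Jan 1 is Monday.
2028: Saturday (leap)
2027: Friday
2026: Thursday
2025: Wednesday
2024: Monday (leap)
2023: Sunday
2022: Saturday
2021: Friday
2020: Wednesday (leap)
2019: Tuesday
2019 begins on a Tuesday and is a common year.

2019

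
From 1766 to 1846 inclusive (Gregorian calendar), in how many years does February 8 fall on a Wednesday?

12

Track February 8's weekday year by year (advancing +1, or +2 across a Feb 29):
  1766: Sat  1767: Sun (+1)  1768: Mon (+1)  1769: Wed (+2) ✓  1770: Thu (+1)
  1771: Fri (+1)  1772: Sat (+1)  1773: Mon (+2)  1774: Tue (+1)  1775: Wed (+1) ✓
  1776: Thu (+1)  1777: Sat (+2)  1778: Sun (+1)  1779: Mon (+1)  … (53 more years) …
  1833: Fri (+2)  1834: Sat (+1)  1835: Sun (+1)  1836: Mon (+1)  1837: Wed (+2) ✓
  1838: Thu (+1)  1839: Fri (+1)  1840: Sat (+1)  1841: Mon (+2)  1842: Tue (+1)
  1843: Wed (+1) ✓  1844: Thu (+1)  1845: Sat (+2)  1846: Sun (+1)
Wednesday years: 1769, 1775, 1786, 1792, 1797, 1804, 1809, 1815, 1826, 1832, 1837, 1843 — 12 in total.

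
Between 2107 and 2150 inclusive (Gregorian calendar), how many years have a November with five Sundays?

13

November has 30 days; it has five Sundays when Sunday falls among the first (month-length − 28) days — i.e. when November 1 is one of Sunday/Saturday.
November 1 by year: 2107:Tue 2108:Thu 2109:Fri 2110:Sat✓ 2111:Sun✓ 2112:Tue 2113:Wed 2114:Thu 2115:Fri 2116:Sun✓ 2117:Mon 2118:Tue 2119:Wed 2120:Fri 2121:Sat✓ …(14 more)… 2136:Thu 2137:Fri 2138:Sat✓ 2139:Sun✓ 2140:Tue 2141:Wed 2142:Thu 2143:Fri 2144:Sun✓ 2145:Mon 2146:Tue 2147:Wed 2148:Fri 2149:Sat✓ 2150:Sun✓
Years with five Sundays: 2110, 2111, 2116, 2121, 2122, 2127, 2132, 2133, 2138, 2139, 2144, 2149, 2150 → 13.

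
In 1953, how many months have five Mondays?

A month of length L has five Mondays iff its first Monday is on day ≤ L−28 (so day 1–3 in a 31-day month, 1–2 in a 30-day month, day 1 in a leap February).
Checking each month of 1953: Jan starts Thu (31d); Feb starts Sun (28d); Mar starts Sun (31d) ✓; Apr starts Wed (30d); May starts Fri (31d); Jun starts Mon (30d) ✓; Jul starts Wed (31d); Aug starts Sat (31d) ✓; Sep starts Tue (30d); Oct starts Thu (31d); Nov starts Sun (30d) ✓; Dec starts Tue (31d).
Five-Monday months: March, June, August, November → 4.

4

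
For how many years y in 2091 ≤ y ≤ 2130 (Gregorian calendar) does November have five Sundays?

November has 30 days; it has five Sundays when Sunday falls among the first (month-length − 28) days — i.e. when November 1 is one of Sunday/Saturday.
November 1 by year: 2091:Thu 2092:Sat✓ 2093:Sun✓ 2094:Mon 2095:Tue 2096:Thu 2097:Fri 2098:Sat✓ 2099:Sun✓ 2100:Mon 2101:Tue 2102:Wed 2103:Thu 2104:Sat✓ 2105:Sun✓ …(10 more)… 2116:Sun✓ 2117:Mon 2118:Tue 2119:Wed 2120:Fri 2121:Sat✓ 2122:Sun✓ 2123:Mon 2124:Wed 2125:Thu 2126:Fri 2127:Sat✓ 2128:Mon 2129:Tue 2130:Wed
Years with five Sundays: 2092, 2093, 2098, 2099, 2104, 2105, 2110, 2111, 2116, 2121, 2122, 2127 → 12.

12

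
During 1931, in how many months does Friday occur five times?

A month of length L has five Fridays iff its first Friday is on day ≤ L−28 (so day 1–3 in a 31-day month, 1–2 in a 30-day month, day 1 in a leap February).
Checking each month of 1931: Jan starts Thu (31d) ✓; Feb starts Sun (28d); Mar starts Sun (31d); Apr starts Wed (30d); May starts Fri (31d) ✓; Jun starts Mon (30d); Jul starts Wed (31d) ✓; Aug starts Sat (31d); Sep starts Tue (30d); Oct starts Thu (31d) ✓; Nov starts Sun (30d); Dec starts Tue (31d).
Five-Friday months: January, May, July, October → 4.

4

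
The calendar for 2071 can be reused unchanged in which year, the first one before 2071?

Two years share a calendar iff Jan 1 falls on the same weekday and both are leap or both are common. 2071: Jan 1 is Thursday, common year.
2070: Jan 1 Wednesday, common
2069: Jan 1 Tuesday, common
2068: Jan 1 Sunday, leap
2067: Jan 1 Saturday, common
2066: Jan 1 Friday, common
2065: Jan 1 Thursday, common
2065 matches on both conditions.

2065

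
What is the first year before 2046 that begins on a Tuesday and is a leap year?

Jan 1 advances by 2 weekdays after a leap year and by 1 after a common year.
2046: Jan 1 is Monday.
2045: Sunday
2044: Friday (leap)
2043: Thursday
2042: Wednesday
2041: Tuesday
2040: Sunday (leap)
2039: Saturday
2038: Friday
2037: Thursday
2036: Tuesday (leap)
2036 begins on a Tuesday and is a leap year.

2036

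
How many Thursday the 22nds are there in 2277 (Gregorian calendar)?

3

Check the 22nd of each month of 2277: Jan 22: Mon, Feb 22: Thu, Mar 22: Thu, Apr 22: Sun, May 22: Tue, Jun 22: Fri, Jul 22: Sun, Aug 22: Wed, Sep 22: Sat, Oct 22: Mon, Nov 22: Thu, Dec 22: Sat.
Thursday occurs in February, March, November — 3 months.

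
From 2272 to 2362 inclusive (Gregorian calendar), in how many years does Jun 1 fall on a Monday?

13

Track Jun 1's weekday year by year (advancing +1, or +2 across a Feb 29):
  2272: Sat  2273: Sun (+1)  2274: Mon (+1) ✓  2275: Tue (+1)  2276: Thu (+2)
  2277: Fri (+1)  2278: Sat (+1)  2279: Sun (+1)  2280: Tue (+2)  2281: Wed (+1)
  2282: Thu (+1)  2283: Fri (+1)  2284: Sun (+2)  2285: Mon (+1) ✓  … (63 more years) …
  2349: Wed (+1)  2350: Thu (+1)  2351: Fri (+1)  2352: Sun (+2)  2353: Mon (+1) ✓
  2354: Tue (+1)  2355: Wed (+1)  2356: Fri (+2)  2357: Sat (+1)  2358: Sun (+1)
  2359: Mon (+1) ✓  2360: Wed (+2)  2361: Thu (+1)  2362: Fri (+1)
Monday years: 2274, 2285, 2291, 2296, 2303, 2308, 2314, 2325, 2331, 2336, 2342, 2353, 2359 — 13 in total.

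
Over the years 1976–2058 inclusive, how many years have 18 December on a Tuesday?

12

Track 18 December's weekday year by year (advancing +1, or +2 across a Feb 29):
  1976: Sat  1977: Sun (+1)  1978: Mon (+1)  1979: Tue (+1) ✓  1980: Thu (+2)
  1981: Fri (+1)  1982: Sat (+1)  1983: Sun (+1)  1984: Tue (+2) ✓  1985: Wed (+1)
  1986: Thu (+1)  1987: Fri (+1)  1988: Sun (+2)  1989: Mon (+1)  … (55 more years) …
  2045: Mon (+1)  2046: Tue (+1) ✓  2047: Wed (+1)  2048: Fri (+2)  2049: Sat (+1)
  2050: Sun (+1)  2051: Mon (+1)  2052: Wed (+2)  2053: Thu (+1)  2054: Fri (+1)
  2055: Sat (+1)  2056: Mon (+2)  2057: Tue (+1) ✓  2058: Wed (+1)
Tuesday years: 1979, 1984, 1990, 2001, 2007, 2012, 2018, 2029, 2035, 2040, 2046, 2057 — 12 in total.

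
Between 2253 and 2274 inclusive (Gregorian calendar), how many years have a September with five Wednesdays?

6

September has 30 days; it has five Wednesdays when Wednesday falls among the first (month-length − 28) days — i.e. when September 1 is one of Wednesday/Tuesday.
September 1 by year: 2253:Thu 2254:Fri 2255:Sat 2256:Mon 2257:Tue✓ 2258:Wed✓ 2259:Thu 2260:Sat 2261:Sun 2262:Mon 2263:Tue✓ 2264:Thu 2265:Fri 2266:Sat 2267:Sun 2268:Tue✓ 2269:Wed✓ 2270:Thu 2271:Fri 2272:Sun 2273:Mon 2274:Tue✓
Years with five Wednesdays: 2257, 2258, 2263, 2268, 2269, 2274 → 6.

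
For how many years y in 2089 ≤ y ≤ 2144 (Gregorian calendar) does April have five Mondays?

16

April has 30 days; it has five Mondays when Monday falls among the first (month-length − 28) days — i.e. when April 1 is one of Monday/Sunday.
April 1 by year: 2089:Fri 2090:Sat 2091:Sun✓ 2092:Tue 2093:Wed 2094:Thu 2095:Fri 2096:Sun✓ 2097:Mon✓ 2098:Tue 2099:Wed 2100:Thu 2101:Fri 2102:Sat 2103:Sun✓ …(26 more)… 2130:Sat 2131:Sun✓ 2132:Tue 2133:Wed 2134:Thu 2135:Fri 2136:Sun✓ 2137:Mon✓ 2138:Tue 2139:Wed 2140:Fri 2141:Sat 2142:Sun✓ 2143:Mon✓ 2144:Wed
Years with five Mondays: 2091, 2096, 2097, 2103, 2108, 2109, 2114, 2115, 2120, 2125, 2126, 2131, 2136, 2137, 2142, 2143 → 16.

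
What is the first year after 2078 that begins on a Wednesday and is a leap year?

Jan 1 advances by 2 weekdays after a leap year and by 1 after a common year.
2078: Jan 1 is Saturday.
2079: Sunday
2080: Monday (leap)
2081: Wednesday
2082: Thursday
2083: Friday
2084: Saturday (leap)
2085: Monday
2086: Tuesday
2087: Wednesday
2088: Thursday (leap)
2089: Saturday
2090: Sunday
2091: Monday
2092: Tuesday (leap)
2093: Thursday
2094: Friday
2095: Saturday
2096: Sunday (leap)
2097: Tuesday
2098: Wednesday
2099: Thursday
2100: Friday
2101: Saturday
2102: Sunday
2103: Monday
2104: Tuesday (leap)
2105: Thursday
2106: Friday
2107: Saturday
2108: Sunday (leap)
2109: Tuesday
2110: Wednesday
2111: Thursday
2112: Friday (leap)
2113: Sunday
2114: Monday
2115: Tuesday
2116: Wednesday (leap)
2116 begins on a Wednesday and is a leap year.

2116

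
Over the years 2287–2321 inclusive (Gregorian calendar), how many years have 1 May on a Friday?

Track 1 May's weekday year by year (advancing +1, or +2 across a Feb 29):
  2287: Sun  2288: Tue (+2)  2289: Wed (+1)  2290: Thu (+1)  2291: Fri (+1) ✓
  2292: Sun (+2)  2293: Mon (+1)  2294: Tue (+1)  2295: Wed (+1)  2296: Fri (+2) ✓
  2297: Sat (+1)  2298: Sun (+1)  2299: Mon (+1)  2300: Tue (+1)  … (7 more years) …
  2308: Fri (+2) ✓  2309: Sat (+1)  2310: Sun (+1)  2311: Mon (+1)  2312: Wed (+2)
  2313: Thu (+1)  2314: Fri (+1) ✓  2315: Sat (+1)  2316: Mon (+2)  2317: Tue (+1)
  2318: Wed (+1)  2319: Thu (+1)  2320: Sat (+2)  2321: Sun (+1)
Friday years: 2291, 2296, 2303, 2308, 2314 — 5 in total.

5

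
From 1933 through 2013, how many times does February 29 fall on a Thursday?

3

Leap years in 1933–2013: 20 of them.
Feb 29 weekday advances by 5 (mod 7) from one leap year to the next four years later (or differs when a century non-leap intervenes).
Leap-day weekdays: 1936:Sat 1940:Thu✓ 1944:Tue 1948:Sun 1952:Fri 1956:Wed 1960:Mon 1964:Sat 1968:Thu✓ 1972:Tue 1976:Sun 1980:Fri 1984:Wed 1988:Mon 1992:Sat 1996:Thu✓ 2000:Tue 2004:Sun 2008:Fri 2012:Wed
Thursday: 1940, 1968, 1996 → 3.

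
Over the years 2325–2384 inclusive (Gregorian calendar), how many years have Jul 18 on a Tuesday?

8

Track Jul 18's weekday year by year (advancing +1, or +2 across a Feb 29):
  2325: Sat  2326: Sun (+1)  2327: Mon (+1)  2328: Wed (+2)  2329: Thu (+1)
  2330: Fri (+1)  2331: Sat (+1)  2332: Mon (+2)  2333: Tue (+1) ✓  2334: Wed (+1)
  2335: Thu (+1)  2336: Sat (+2)  2337: Sun (+1)  2338: Mon (+1)  … (32 more years) …
  2371: Sun (+1)  2372: Tue (+2) ✓  2373: Wed (+1)  2374: Thu (+1)  2375: Fri (+1)
  2376: Sun (+2)  2377: Mon (+1)  2378: Tue (+1) ✓  2379: Wed (+1)  2380: Fri (+2)
  2381: Sat (+1)  2382: Sun (+1)  2383: Mon (+1)  2384: Wed (+2)
Tuesday years: 2333, 2339, 2344, 2350, 2361, 2367, 2372, 2378 — 8 in total.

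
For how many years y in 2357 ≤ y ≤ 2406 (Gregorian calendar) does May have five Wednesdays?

22

May has 31 days; it has five Wednesdays when Wednesday falls among the first (month-length − 28) days — i.e. when May 1 is one of Wednesday/Tuesday/Monday.
May 1 by year: 2357:Wed✓ 2358:Thu 2359:Fri 2360:Sun 2361:Mon✓ 2362:Tue✓ 2363:Wed✓ 2364:Fri 2365:Sat 2366:Sun 2367:Mon✓ 2368:Wed✓ 2369:Thu 2370:Fri 2371:Sat …(20 more)… 2392:Fri 2393:Sat 2394:Sun 2395:Mon✓ 2396:Wed✓ 2397:Thu 2398:Fri 2399:Sat 2400:Mon✓ 2401:Tue✓ 2402:Wed✓ 2403:Thu 2404:Sat 2405:Sun 2406:Mon✓
Years with five Wednesdays: 2357, 2361, 2362, 2363, 2367, 2368, 2372, 2373, 2374, 2378, 2379, 2384, 2385, 2389, 2390, 2391, 2395, 2396, 2400, 2401, 2402, 2406 → 22.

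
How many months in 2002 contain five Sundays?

4

A month of length L has five Sundays iff its first Sunday is on day ≤ L−28 (so day 1–3 in a 31-day month, 1–2 in a 30-day month, day 1 in a leap February).
Checking each month of 2002: Jan starts Tue (31d); Feb starts Fri (28d); Mar starts Fri (31d) ✓; Apr starts Mon (30d); May starts Wed (31d); Jun starts Sat (30d) ✓; Jul starts Mon (31d); Aug starts Thu (31d); Sep starts Sun (30d) ✓; Oct starts Tue (31d); Nov starts Fri (30d); Dec starts Sun (31d) ✓.
Five-Sunday months: March, June, September, December → 4.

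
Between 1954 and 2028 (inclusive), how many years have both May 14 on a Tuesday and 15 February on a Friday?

8

Check each year's weekday for May 14 and 15 February:
  1954: Fri/Mon  1955: Sat/Tue  1956: Mon/Wed  1957: Tue/Fri ✓  1958: Wed/Sat  1959: Thu/Sun  1960: Sat/Mon  1961: Sun/Wed  1962: Mon/Thu  1963: Tue/Fri ✓  1964: Thu/Sat  1965: Fri/Mon  1966: Sat/Tue  1967: Sun/Wed  …(47 more)…  2015: Thu/Sun  2016: Sat/Mon  2017: Sun/Wed  2018: Mon/Thu  2019: Tue/Fri ✓  2020: Thu/Sat  2021: Fri/Mon  2022: Sat/Tue  2023: Sun/Wed  2024: Tue/Thu  2025: Wed/Sat  2026: Thu/Sun  2027: Fri/Mon  2028: Sun/Tue
Both conditions hold in: 1957, 1963, 1974, 1985, 1991, 2002, 2013, 2019 — 8.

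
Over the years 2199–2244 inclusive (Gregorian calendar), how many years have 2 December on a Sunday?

6

Track 2 December's weekday year by year (advancing +1, or +2 across a Feb 29):
  2199: Mon  2200: Tue (+1)  2201: Wed (+1)  2202: Thu (+1)  2203: Fri (+1)
  2204: Sun (+2) ✓  2205: Mon (+1)  2206: Tue (+1)  2207: Wed (+1)  2208: Fri (+2)
  2209: Sat (+1)  2210: Sun (+1) ✓  2211: Mon (+1)  2212: Wed (+2)  … (18 more years) …
  2231: Fri (+1)  2232: Sun (+2) ✓  2233: Mon (+1)  2234: Tue (+1)  2235: Wed (+1)
  2236: Fri (+2)  2237: Sat (+1)  2238: Sun (+1) ✓  2239: Mon (+1)  2240: Wed (+2)
  2241: Thu (+1)  2242: Fri (+1)  2243: Sat (+1)  2244: Mon (+2)
Sunday years: 2204, 2210, 2221, 2227, 2232, 2238 — 6 in total.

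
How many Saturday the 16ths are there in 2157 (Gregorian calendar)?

Check the 16th of each month of 2157: Jan 16: Sun, Feb 16: Wed, Mar 16: Wed, Apr 16: Sat, May 16: Mon, Jun 16: Thu, Jul 16: Sat, Aug 16: Tue, Sep 16: Fri, Oct 16: Sun, Nov 16: Wed, Dec 16: Fri.
Saturday occurs in April, July — 2 months.

2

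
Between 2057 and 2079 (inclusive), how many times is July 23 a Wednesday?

Track July 23's weekday year by year (advancing +1, or +2 across a Feb 29):
  2057: Mon  2058: Tue (+1)  2059: Wed (+1) ✓  2060: Fri (+2)  2061: Sat (+1)
  2062: Sun (+1)  2063: Mon (+1)  2064: Wed (+2) ✓  2065: Thu (+1)  2066: Fri (+1)
  2067: Sat (+1)  2068: Mon (+2)  2069: Tue (+1)  2070: Wed (+1) ✓  2071: Thu (+1)
  2072: Sat (+2)  2073: Sun (+1)  2074: Mon (+1)  2075: Tue (+1)  2076: Thu (+2)
  2077: Fri (+1)  2078: Sat (+1)  2079: Sun (+1)
Wednesday years: 2059, 2064, 2070 — 3 in total.

3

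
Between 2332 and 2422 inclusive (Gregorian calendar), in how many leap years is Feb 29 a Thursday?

3

Leap years in 2332–2422: 23 of them.
Feb 29 weekday advances by 5 (mod 7) from one leap year to the next four years later (or differs when a century non-leap intervenes).
Leap-day weekdays: 2332:Mon 2336:Sat 2340:Thu✓ 2344:Tue 2348:Sun 2352:Fri 2356:Wed 2360:Mon 2364:Sat 2368:Thu✓ 2372:Tue 2376:Sun 2380:Fri 2384:Wed 2388:Mon 2392:Sat 2396:Thu✓ 2400:Tue 2404:Sun 2408:Fri 2412:Wed 2416:Mon 2420:Sat
Thursday: 2340, 2368, 2396 → 3.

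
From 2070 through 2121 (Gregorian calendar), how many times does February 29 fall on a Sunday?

1

Leap years in 2070–2121: 12 of them.
Feb 29 weekday advances by 5 (mod 7) from one leap year to the next four years later (or differs when a century non-leap intervenes).
Leap-day weekdays: 2072:Mon 2076:Sat 2080:Thu 2084:Tue 2088:Sun✓ 2092:Fri 2096:Wed 2104:Fri 2108:Wed 2112:Mon 2116:Sat 2120:Thu
Sunday: 2088 → 1.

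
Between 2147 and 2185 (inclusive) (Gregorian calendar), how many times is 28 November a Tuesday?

Track 28 November's weekday year by year (advancing +1, or +2 across a Feb 29):
  2147: Tue ✓  2148: Thu (+2)  2149: Fri (+1)  2150: Sat (+1)  2151: Sun (+1)
  2152: Tue (+2) ✓  2153: Wed (+1)  2154: Thu (+1)  2155: Fri (+1)  2156: Sun (+2)
  2157: Mon (+1)  2158: Tue (+1) ✓  2159: Wed (+1)  2160: Fri (+2)  … (11 more years) …
  2172: Sat (+2)  2173: Sun (+1)  2174: Mon (+1)  2175: Tue (+1) ✓  2176: Thu (+2)
  2177: Fri (+1)  2178: Sat (+1)  2179: Sun (+1)  2180: Tue (+2) ✓  2181: Wed (+1)
  2182: Thu (+1)  2183: Fri (+1)  2184: Sun (+2)  2185: Mon (+1)
Tuesday years: 2147, 2152, 2158, 2169, 2175, 2180 — 6 in total.

6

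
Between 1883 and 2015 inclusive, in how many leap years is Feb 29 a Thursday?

4

Leap years in 1883–2015: 32 of them.
Feb 29 weekday advances by 5 (mod 7) from one leap year to the next four years later (or differs when a century non-leap intervenes).
Leap-day weekdays: 1884:Fri 1888:Wed 1892:Mon 1896:Sat 1904:Mon 1908:Sat 1912:Thu✓ 1916:Tue 1920:Sun 1924:Fri 1928:Wed 1932:Mon 1936:Sat …(6 more)… 1964:Sat 1968:Thu✓ 1972:Tue 1976:Sun 1980:Fri 1984:Wed 1988:Mon 1992:Sat 1996:Thu✓ 2000:Tue 2004:Sun 2008:Fri 2012:Wed
Thursday: 1912, 1940, 1968, 1996 → 4.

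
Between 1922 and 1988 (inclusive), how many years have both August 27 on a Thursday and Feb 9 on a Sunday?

2

Check each year's weekday for August 27 and Feb 9:
  1922: Sun/Thu  1923: Mon/Fri  1924: Wed/Sat  1925: Thu/Mon  1926: Fri/Tue  1927: Sat/Wed  1928: Mon/Thu  1929: Tue/Sat  1930: Wed/Sun  1931: Thu/Mon  1932: Sat/Tue  1933: Sun/Thu  1934: Mon/Fri  1935: Tue/Sat  …(39 more)…  1975: Wed/Sun  1976: Fri/Mon  1977: Sat/Wed  1978: Sun/Thu  1979: Mon/Fri  1980: Wed/Sat  1981: Thu/Mon  1982: Fri/Tue  1983: Sat/Wed  1984: Mon/Thu  1985: Tue/Sat  1986: Wed/Sun  1987: Thu/Mon  1988: Sat/Tue
Both conditions hold in: 1936, 1964 — 2.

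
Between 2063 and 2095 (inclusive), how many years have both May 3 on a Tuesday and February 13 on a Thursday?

0

Check each year's weekday for May 3 and February 13:
  2063: Thu/Tue  2064: Sat/Wed  2065: Sun/Fri  2066: Mon/Sat  2067: Tue/Sun  2068: Thu/Mon  2069: Fri/Wed  2070: Sat/Thu  2071: Sun/Fri  2072: Tue/Sat  2073: Wed/Mon  2074: Thu/Tue  2075: Fri/Wed  2076: Sun/Thu  …(5 more)…  2082: Sun/Fri  2083: Mon/Sat  2084: Wed/Sun  2085: Thu/Tue  2086: Fri/Wed  2087: Sat/Thu  2088: Mon/Fri  2089: Tue/Sun  2090: Wed/Mon  2091: Thu/Tue  2092: Sat/Wed  2093: Sun/Fri  2094: Mon/Sat  2095: Tue/Sun
Both conditions hold in: no year — 0.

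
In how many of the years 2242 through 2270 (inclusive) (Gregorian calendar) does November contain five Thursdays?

November has 30 days; it has five Thursdays when Thursday falls among the first (month-length − 28) days — i.e. when November 1 is one of Thursday/Wednesday.
November 1 by year: 2242:Tue 2243:Wed✓ 2244:Fri 2245:Sat 2246:Sun 2247:Mon 2248:Wed✓ 2249:Thu✓ 2250:Fri 2251:Sat 2252:Mon 2253:Tue 2254:Wed✓ 2255:Thu✓ 2256:Sat 2257:Sun 2258:Mon 2259:Tue 2260:Thu✓ 2261:Fri 2262:Sat 2263:Sun 2264:Tue 2265:Wed✓ 2266:Thu✓ 2267:Fri 2268:Sun 2269:Mon 2270:Tue
Years with five Thursdays: 2243, 2248, 2249, 2254, 2255, 2260, 2265, 2266 → 8.

8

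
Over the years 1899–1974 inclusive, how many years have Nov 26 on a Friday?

10

Track Nov 26's weekday year by year (advancing +1, or +2 across a Feb 29):
  1899: Sun  1900: Mon (+1)  1901: Tue (+1)  1902: Wed (+1)  1903: Thu (+1)
  1904: Sat (+2)  1905: Sun (+1)  1906: Mon (+1)  1907: Tue (+1)  1908: Thu (+2)
  1909: Fri (+1) ✓  1910: Sat (+1)  1911: Sun (+1)  1912: Tue (+2)  … (48 more years) …
  1961: Sun (+1)  1962: Mon (+1)  1963: Tue (+1)  1964: Thu (+2)  1965: Fri (+1) ✓
  1966: Sat (+1)  1967: Sun (+1)  1968: Tue (+2)  1969: Wed (+1)  1970: Thu (+1)
  1971: Fri (+1) ✓  1972: Sun (+2)  1973: Mon (+1)  1974: Tue (+1)
Friday years: 1909, 1915, 1920, 1926, 1937, 1943, 1948, 1954, 1965, 1971 — 10 in total.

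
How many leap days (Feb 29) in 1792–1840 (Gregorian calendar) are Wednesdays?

3

Leap years in 1792–1840: 12 of them.
Feb 29 weekday advances by 5 (mod 7) from one leap year to the next four years later (or differs when a century non-leap intervenes).
Leap-day weekdays: 1792:Wed✓ 1796:Mon 1804:Wed✓ 1808:Mon 1812:Sat 1816:Thu 1820:Tue 1824:Sun 1828:Fri 1832:Wed✓ 1836:Mon 1840:Sat
Wednesday: 1792, 1804, 1832 → 3.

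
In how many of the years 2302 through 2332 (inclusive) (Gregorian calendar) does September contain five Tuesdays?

10

September has 30 days; it has five Tuesdays when Tuesday falls among the first (month-length − 28) days — i.e. when September 1 is one of Tuesday/Monday.
September 1 by year: 2302:Mon✓ 2303:Tue✓ 2304:Thu 2305:Fri 2306:Sat 2307:Sun 2308:Tue✓ 2309:Wed 2310:Thu 2311:Fri 2312:Sun 2313:Mon✓ 2314:Tue✓ 2315:Wed 2316:Fri 2317:Sat 2318:Sun 2319:Mon✓ 2320:Wed 2321:Thu 2322:Fri 2323:Sat 2324:Mon✓ 2325:Tue✓ 2326:Wed 2327:Thu 2328:Sat 2329:Sun 2330:Mon✓ 2331:Tue✓ 2332:Thu
Years with five Tuesdays: 2302, 2303, 2308, 2313, 2314, 2319, 2324, 2325, 2330, 2331 → 10.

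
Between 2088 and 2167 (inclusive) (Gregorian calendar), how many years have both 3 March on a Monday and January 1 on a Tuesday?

Check each year's weekday for 3 March and January 1:
  2088: Wed/Thu  2089: Thu/Sat  2090: Fri/Sun  2091: Sat/Mon  2092: Mon/Tue ✓  2093: Tue/Thu  2094: Wed/Fri  2095: Thu/Sat  2096: Sat/Sun  2097: Sun/Tue  2098: Mon/Wed  2099: Tue/Thu  2100: Wed/Fri  2101: Thu/Sat  …(52 more)…  2154: Sun/Tue  2155: Mon/Wed  2156: Wed/Thu  2157: Thu/Sat  2158: Fri/Sun  2159: Sat/Mon  2160: Mon/Tue ✓  2161: Tue/Thu  2162: Wed/Fri  2163: Thu/Sat  2164: Sat/Sun  2165: Sun/Tue  2166: Mon/Wed  2167: Tue/Thu
Both conditions hold in: 2092, 2104, 2132, 2160 — 4.

4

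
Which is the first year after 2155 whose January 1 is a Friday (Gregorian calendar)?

Jan 1 advances by 2 weekdays after a leap year and by 1 after a common year.
2155: Jan 1 is Wednesday.
2156: Thursday (leap)
2157: Saturday
2158: Sunday
2159: Monday
2160: Tuesday (leap)
2161: Thursday
2162: Friday
2162 begins on a Friday

2162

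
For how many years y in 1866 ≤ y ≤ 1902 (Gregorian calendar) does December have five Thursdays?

December has 31 days; it has five Thursdays when Thursday falls among the first (month-length − 28) days — i.e. when December 1 is one of Thursday/Wednesday/Tuesday.
December 1 by year: 1866:Sat 1867:Sun 1868:Tue✓ 1869:Wed✓ 1870:Thu✓ 1871:Fri 1872:Sun 1873:Mon 1874:Tue✓ 1875:Wed✓ 1876:Fri 1877:Sat 1878:Sun 1879:Mon 1880:Wed✓ …(7 more)… 1888:Sat 1889:Sun 1890:Mon 1891:Tue✓ 1892:Thu✓ 1893:Fri 1894:Sat 1895:Sun 1896:Tue✓ 1897:Wed✓ 1898:Thu✓ 1899:Fri 1900:Sat 1901:Sun 1902:Mon
Years with five Thursdays: 1868, 1869, 1870, 1874, 1875, 1880, 1881, 1885, 1886, 1887, 1891, 1892, 1896, 1897, 1898 → 15.

15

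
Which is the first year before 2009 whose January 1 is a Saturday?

2005

Jan 1 advances by 2 weekdays after a leap year and by 1 after a common year.
2009: Jan 1 is Thursday.
2008: Tuesday (leap)
2007: Monday
2006: Sunday
2005: Saturday
2005 begins on a Saturday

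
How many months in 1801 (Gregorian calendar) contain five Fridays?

A month of length L has five Fridays iff its first Friday is on day ≤ L−28 (so day 1–3 in a 31-day month, 1–2 in a 30-day month, day 1 in a leap February).
Checking each month of 1801: Jan starts Thu (31d) ✓; Feb starts Sun (28d); Mar starts Sun (31d); Apr starts Wed (30d); May starts Fri (31d) ✓; Jun starts Mon (30d); Jul starts Wed (31d) ✓; Aug starts Sat (31d); Sep starts Tue (30d); Oct starts Thu (31d) ✓; Nov starts Sun (30d); Dec starts Tue (31d).
Five-Friday months: January, May, July, October → 4.

4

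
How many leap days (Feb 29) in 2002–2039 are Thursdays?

Leap years in 2002–2039: 9 of them.
Feb 29 weekday advances by 5 (mod 7) from one leap year to the next four years later (or differs when a century non-leap intervenes).
Leap-day weekdays: 2004:Sun 2008:Fri 2012:Wed 2016:Mon 2020:Sat 2024:Thu✓ 2028:Tue 2032:Sun 2036:Fri
Thursday: 2024 → 1.

1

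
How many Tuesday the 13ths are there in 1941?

1

Check the 13th of each month of 1941: Jan 13: Mon, Feb 13: Thu, Mar 13: Thu, Apr 13: Sun, May 13: Tue, Jun 13: Fri, Jul 13: Sun, Aug 13: Wed, Sep 13: Sat, Oct 13: Mon, Nov 13: Thu, Dec 13: Sat.
Tuesday occurs in May — 1 month.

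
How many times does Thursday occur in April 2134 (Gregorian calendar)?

April 2134 has 30 days and begins on Thursday.
The first Thursday is April 1.
Thursdays fall on 1, 8, 15, 22, 29 — that's 5.

5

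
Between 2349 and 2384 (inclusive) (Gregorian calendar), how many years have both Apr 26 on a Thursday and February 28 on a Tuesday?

Check each year's weekday for Apr 26 and February 28:
  2349: Tue/Mon  2350: Wed/Tue  2351: Thu/Wed  2352: Sat/Thu  2353: Sun/Sat  2354: Mon/Sun  2355: Tue/Mon  2356: Thu/Tue ✓  2357: Fri/Thu  2358: Sat/Fri  2359: Sun/Sat  2360: Tue/Sun  2361: Wed/Tue  2362: Thu/Wed  …(8 more)…  2371: Mon/Sun  2372: Wed/Mon  2373: Thu/Wed  2374: Fri/Thu  2375: Sat/Fri  2376: Mon/Sat  2377: Tue/Mon  2378: Wed/Tue  2379: Thu/Wed  2380: Sat/Thu  2381: Sun/Sat  2382: Mon/Sun  2383: Tue/Mon  2384: Thu/Tue ✓
Both conditions hold in: 2356, 2384 — 2.

2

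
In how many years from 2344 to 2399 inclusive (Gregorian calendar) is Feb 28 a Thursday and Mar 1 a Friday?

6

Check each year's weekday for Feb 28 and Mar 1:
  2344: Mon/Wed  2345: Wed/Thu  2346: Thu/Fri ✓  2347: Fri/Sat  2348: Sat/Mon  2349: Mon/Tue  2350: Tue/Wed  2351: Wed/Thu  2352: Thu/Sat  2353: Sat/Sun  2354: Sun/Mon  2355: Mon/Tue  2356: Tue/Thu  2357: Thu/Fri ✓  …(28 more)…  2386: Fri/Sat  2387: Sat/Sun  2388: Sun/Tue  2389: Tue/Wed  2390: Wed/Thu  2391: Thu/Fri ✓  2392: Fri/Sun  2393: Sun/Mon  2394: Mon/Tue  2395: Tue/Wed  2396: Wed/Fri  2397: Fri/Sat  2398: Sat/Sun  2399: Sun/Mon
Both conditions hold in: 2346, 2357, 2363, 2374, 2385, 2391 — 6.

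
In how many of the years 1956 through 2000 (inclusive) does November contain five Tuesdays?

November has 30 days; it has five Tuesdays when Tuesday falls among the first (month-length − 28) days — i.e. when November 1 is one of Tuesday/Monday.
November 1 by year: 1956:Thu 1957:Fri 1958:Sat 1959:Sun 1960:Tue✓ 1961:Wed 1962:Thu 1963:Fri 1964:Sun 1965:Mon✓ 1966:Tue✓ 1967:Wed 1968:Fri 1969:Sat 1970:Sun …(15 more)… 1986:Sat 1987:Sun 1988:Tue✓ 1989:Wed 1990:Thu 1991:Fri 1992:Sun 1993:Mon✓ 1994:Tue✓ 1995:Wed 1996:Fri 1997:Sat 1998:Sun 1999:Mon✓ 2000:Wed
Years with five Tuesdays: 1960, 1965, 1966, 1971, 1976, 1977, 1982, 1983, 1988, 1993, 1994, 1999 → 12.

12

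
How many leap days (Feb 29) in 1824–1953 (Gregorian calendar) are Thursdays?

4

Leap years in 1824–1953: 32 of them.
Feb 29 weekday advances by 5 (mod 7) from one leap year to the next four years later (or differs when a century non-leap intervenes).
Leap-day weekdays: 1824:Sun 1828:Fri 1832:Wed 1836:Mon 1840:Sat 1844:Thu✓ 1848:Tue 1852:Sun 1856:Fri 1860:Wed 1864:Mon 1868:Sat 1872:Thu✓ …(6 more)… 1904:Mon 1908:Sat 1912:Thu✓ 1916:Tue 1920:Sun 1924:Fri 1928:Wed 1932:Mon 1936:Sat 1940:Thu✓ 1944:Tue 1948:Sun 1952:Fri
Thursday: 1844, 1872, 1912, 1940 → 4.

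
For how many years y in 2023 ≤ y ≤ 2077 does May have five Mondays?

May has 31 days; it has five Mondays when Monday falls among the first (month-length − 28) days — i.e. when May 1 is one of Monday/Sunday/Saturday.
May 1 by year: 2023:Mon✓ 2024:Wed 2025:Thu 2026:Fri 2027:Sat✓ 2028:Mon✓ 2029:Tue 2030:Wed 2031:Thu 2032:Sat✓ 2033:Sun✓ 2034:Mon✓ 2035:Tue 2036:Thu 2037:Fri …(25 more)… 2063:Tue 2064:Thu 2065:Fri 2066:Sat✓ 2067:Sun✓ 2068:Tue 2069:Wed 2070:Thu 2071:Fri 2072:Sun✓ 2073:Mon✓ 2074:Tue 2075:Wed 2076:Fri 2077:Sat✓
Years with five Mondays: 2023, 2027, 2028, 2032, 2033, 2034, 2038, 2039, 2044, 2045, 2049, 2050, 2051, 2055, 2056, 2060, 2061, 2062, 2066, 2067, 2072, 2073, 2077 → 23.

23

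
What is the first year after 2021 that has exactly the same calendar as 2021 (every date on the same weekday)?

Two years share a calendar iff Jan 1 falls on the same weekday and both are leap or both are common. 2021: Jan 1 is Friday, common year.
2022: Jan 1 Saturday, common
2023: Jan 1 Sunday, common
2024: Jan 1 Monday, leap
2025: Jan 1 Wednesday, common
2026: Jan 1 Thursday, common
2027: Jan 1 Friday, common
2027 matches on both conditions.

2027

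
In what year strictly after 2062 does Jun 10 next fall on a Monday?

2069

From one year to the next, a fixed date's weekday advances by 1, or by 2 when a Feb 29 lies between the two dates.
2062: June 10 is Saturday.
2063: Sunday (+1)
2064: Tuesday (+2)
2065: Wednesday (+1)
2066: Thursday (+1)
2067: Friday (+1)
2068: Sunday (+2)
2069: Monday (+1)
Jun 10 falls on a Monday in 2069.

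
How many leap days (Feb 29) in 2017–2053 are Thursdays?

Leap years in 2017–2053: 9 of them.
Feb 29 weekday advances by 5 (mod 7) from one leap year to the next four years later (or differs when a century non-leap intervenes).
Leap-day weekdays: 2020:Sat 2024:Thu✓ 2028:Tue 2032:Sun 2036:Fri 2040:Wed 2044:Mon 2048:Sat 2052:Thu✓
Thursday: 2024, 2052 → 2.

2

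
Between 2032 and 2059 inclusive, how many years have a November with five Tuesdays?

8

November has 30 days; it has five Tuesdays when Tuesday falls among the first (month-length − 28) days — i.e. when November 1 is one of Tuesday/Monday.
November 1 by year: 2032:Mon✓ 2033:Tue✓ 2034:Wed 2035:Thu 2036:Sat 2037:Sun 2038:Mon✓ 2039:Tue✓ 2040:Thu 2041:Fri 2042:Sat 2043:Sun 2044:Tue✓ 2045:Wed 2046:Thu 2047:Fri 2048:Sun 2049:Mon✓ 2050:Tue✓ 2051:Wed 2052:Fri 2053:Sat 2054:Sun 2055:Mon✓ 2056:Wed 2057:Thu 2058:Fri 2059:Sat
Years with five Tuesdays: 2032, 2033, 2038, 2039, 2044, 2049, 2050, 2055 → 8.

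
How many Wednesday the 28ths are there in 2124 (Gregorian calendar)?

1

Check the 28th of each month of 2124: Jan 28: Fri, Feb 28: Mon, Mar 28: Tue, Apr 28: Fri, May 28: Sun, Jun 28: Wed, Jul 28: Fri, Aug 28: Mon, Sep 28: Thu, Oct 28: Sat, Nov 28: Tue, Dec 28: Thu.
Wednesday occurs in June — 1 month.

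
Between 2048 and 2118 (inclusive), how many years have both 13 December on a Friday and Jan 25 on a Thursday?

2

Check each year's weekday for 13 December and Jan 25:
  2048: Sun/Sat  2049: Mon/Mon  2050: Tue/Tue  2051: Wed/Wed  2052: Fri/Thu ✓  2053: Sat/Sat  2054: Sun/Sun  2055: Mon/Mon  2056: Wed/Tue  2057: Thu/Thu  2058: Fri/Fri  2059: Sat/Sat  2060: Mon/Sun  2061: Tue/Tue  …(43 more)…  2105: Sun/Sun  2106: Mon/Mon  2107: Tue/Tue  2108: Thu/Wed  2109: Fri/Fri  2110: Sat/Sat  2111: Sun/Sun  2112: Tue/Mon  2113: Wed/Wed  2114: Thu/Thu  2115: Fri/Fri  2116: Sun/Sat  2117: Mon/Mon  2118: Tue/Tue
Both conditions hold in: 2052, 2080 — 2.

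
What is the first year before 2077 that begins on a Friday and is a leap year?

Jan 1 advances by 2 weekdays after a leap year and by 1 after a common year.
2077: Jan 1 is Friday.
2076: Wednesday (leap)
2075: Tuesday
2074: Monday
2073: Sunday
2072: Friday (leap)
2072 begins on a Friday and is a leap year.

2072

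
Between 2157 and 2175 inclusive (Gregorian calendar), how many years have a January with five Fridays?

January has 31 days; it has five Fridays when Friday falls among the first (month-length − 28) days — i.e. when January 1 is one of Friday/Thursday/Wednesday.
January 1 by year: 2157:Sat 2158:Sun 2159:Mon 2160:Tue 2161:Thu✓ 2162:Fri✓ 2163:Sat 2164:Sun 2165:Tue 2166:Wed✓ 2167:Thu✓ 2168:Fri✓ 2169:Sun 2170:Mon 2171:Tue 2172:Wed✓ 2173:Fri✓ 2174:Sat 2175:Sun
Years with five Fridays: 2161, 2162, 2166, 2167, 2168, 2172, 2173 → 7.

7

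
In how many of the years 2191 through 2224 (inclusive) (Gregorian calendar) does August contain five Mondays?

14

August has 31 days; it has five Mondays when Monday falls among the first (month-length − 28) days — i.e. when August 1 is one of Monday/Sunday/Saturday.
August 1 by year: 2191:Mon✓ 2192:Wed 2193:Thu 2194:Fri 2195:Sat✓ 2196:Mon✓ 2197:Tue 2198:Wed 2199:Thu 2200:Fri 2201:Sat✓ 2202:Sun✓ 2203:Mon✓ 2204:Wed 2205:Thu …(4 more)… 2210:Wed 2211:Thu 2212:Sat✓ 2213:Sun✓ 2214:Mon✓ 2215:Tue 2216:Thu 2217:Fri 2218:Sat✓ 2219:Sun✓ 2220:Tue 2221:Wed 2222:Thu 2223:Fri 2224:Sun✓
Years with five Mondays: 2191, 2195, 2196, 2201, 2202, 2203, 2207, 2208, 2212, 2213, 2214, 2218, 2219, 2224 → 14.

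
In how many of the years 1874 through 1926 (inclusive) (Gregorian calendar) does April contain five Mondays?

April has 30 days; it has five Mondays when Monday falls among the first (month-length − 28) days — i.e. when April 1 is one of Monday/Sunday.
April 1 by year: 1874:Wed 1875:Thu 1876:Sat 1877:Sun✓ 1878:Mon✓ 1879:Tue 1880:Thu 1881:Fri 1882:Sat 1883:Sun✓ 1884:Tue 1885:Wed 1886:Thu 1887:Fri 1888:Sun✓ …(23 more)… 1912:Mon✓ 1913:Tue 1914:Wed 1915:Thu 1916:Sat 1917:Sun✓ 1918:Mon✓ 1919:Tue 1920:Thu 1921:Fri 1922:Sat 1923:Sun✓ 1924:Tue 1925:Wed 1926:Thu
Years with five Mondays: 1877, 1878, 1883, 1888, 1889, 1894, 1895, 1900, 1901, 1906, 1907, 1912, 1917, 1918, 1923 → 15.

15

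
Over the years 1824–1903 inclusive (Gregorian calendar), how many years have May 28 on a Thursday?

Track May 28's weekday year by year (advancing +1, or +2 across a Feb 29):
  1824: Fri  1825: Sat (+1)  1826: Sun (+1)  1827: Mon (+1)  1828: Wed (+2)
  1829: Thu (+1) ✓  1830: Fri (+1)  1831: Sat (+1)  1832: Mon (+2)  1833: Tue (+1)
  1834: Wed (+1)  1835: Thu (+1) ✓  1836: Sat (+2)  1837: Sun (+1)  … (52 more years) …
  1890: Wed (+1)  1891: Thu (+1) ✓  1892: Sat (+2)  1893: Sun (+1)  1894: Mon (+1)
  1895: Tue (+1)  1896: Thu (+2) ✓  1897: Fri (+1)  1898: Sat (+1)  1899: Sun (+1)
  1900: Mon (+1)  1901: Tue (+1)  1902: Wed (+1)  1903: Thu (+1) ✓
Thursday years: 1829, 1835, 1840, 1846, 1857, 1863, 1868, 1874, 1885, 1891, 1896, 1903 — 12 in total.

12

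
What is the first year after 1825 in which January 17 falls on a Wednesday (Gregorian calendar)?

1827

From one year to the next, a fixed date's weekday advances by 1, or by 2 when a Feb 29 lies between the two dates.
1825: January 17 is Monday.
1826: Tuesday (+1)
1827: Wednesday (+1)
January 17 falls on a Wednesday in 1827.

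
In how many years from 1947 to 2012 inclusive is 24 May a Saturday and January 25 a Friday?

Check each year's weekday for 24 May and January 25:
  1947: Sat/Sat  1948: Mon/Sun  1949: Tue/Tue  1950: Wed/Wed  1951: Thu/Thu  1952: Sat/Fri ✓  1953: Sun/Sun  1954: Mon/Mon  1955: Tue/Tue  1956: Thu/Wed  1957: Fri/Fri  1958: Sat/Sat  1959: Sun/Sun  1960: Tue/Mon  …(38 more)…  1999: Mon/Mon  2000: Wed/Tue  2001: Thu/Thu  2002: Fri/Fri  2003: Sat/Sat  2004: Mon/Sun  2005: Tue/Tue  2006: Wed/Wed  2007: Thu/Thu  2008: Sat/Fri ✓  2009: Sun/Sun  2010: Mon/Mon  2011: Tue/Tue  2012: Thu/Wed
Both conditions hold in: 1952, 1980, 2008 — 3.

3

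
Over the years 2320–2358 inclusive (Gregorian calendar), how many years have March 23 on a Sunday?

Track March 23's weekday year by year (advancing +1, or +2 across a Feb 29):
  2320: Tue  2321: Wed (+1)  2322: Thu (+1)  2323: Fri (+1)  2324: Sun (+2) ✓
  2325: Mon (+1)  2326: Tue (+1)  2327: Wed (+1)  2328: Fri (+2)  2329: Sat (+1)
  2330: Sun (+1) ✓  2331: Mon (+1)  2332: Wed (+2)  2333: Thu (+1)  … (11 more years) …
  2345: Fri (+1)  2346: Sat (+1)  2347: Sun (+1) ✓  2348: Tue (+2)  2349: Wed (+1)
  2350: Thu (+1)  2351: Fri (+1)  2352: Sun (+2) ✓  2353: Mon (+1)  2354: Tue (+1)
  2355: Wed (+1)  2356: Fri (+2)  2357: Sat (+1)  2358: Sun (+1) ✓
Sunday years: 2324, 2330, 2341, 2347, 2352, 2358 — 6 in total.

6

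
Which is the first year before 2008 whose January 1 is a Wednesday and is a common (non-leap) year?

2003

Jan 1 advances by 2 weekdays after a leap year and by 1 after a common year.
2008: Jan 1 is Tuesday (leap).
2007: Monday
2006: Sunday
2005: Saturday
2004: Thursday (leap)
2003: Wednesday
2003 begins on a Wednesday and is a common year.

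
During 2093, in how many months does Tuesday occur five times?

A month of length L has five Tuesdays iff its first Tuesday is on day ≤ L−28 (so day 1–3 in a 31-day month, 1–2 in a 30-day month, day 1 in a leap February).
Checking each month of 2093: Jan starts Thu (31d); Feb starts Sun (28d); Mar starts Sun (31d) ✓; Apr starts Wed (30d); May starts Fri (31d); Jun starts Mon (30d) ✓; Jul starts Wed (31d); Aug starts Sat (31d); Sep starts Tue (30d) ✓; Oct starts Thu (31d); Nov starts Sun (30d); Dec starts Tue (31d) ✓.
Five-Tuesday months: March, June, September, December → 4.

4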